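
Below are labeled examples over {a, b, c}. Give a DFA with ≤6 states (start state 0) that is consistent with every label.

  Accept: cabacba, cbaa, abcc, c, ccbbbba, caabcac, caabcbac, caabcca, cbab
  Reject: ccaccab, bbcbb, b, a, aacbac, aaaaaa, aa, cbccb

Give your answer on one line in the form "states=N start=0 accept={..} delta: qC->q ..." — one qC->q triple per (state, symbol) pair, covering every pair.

states=4 start=0 accept={1,3} delta: 0a->0 0b->0 0c->1 1a->1 1b->2 1c->1 2a->3 2b->2 2c->0 3a->1 3b->1 3c->2

State merging on the prefix tree: take the shortest (then alphabetical) example prefix whose next move is undefined and point that move at state 0, else 1, else 2, ...; a target is out if some Accept/Reject pair would then sit in one state with the same input left (inseparable). If every existing state is out, open a new one.
a: 0a undefined. 0a->0: ok.
b: 0b undefined. 0b->0: ok.
c: 0c undefined. 0c->0: no, cabacba/ccaccab meet in 0. Open state 1: 0c->1.
ca: 1a undefined. 1a->0: no, caabcbac/aacbac meet in 1 with "bac" left. 1a->1: ok.
cb: 1b undefined. 1b->0: no, cabacba/bbcbb meet in 0. 1b->1: no, cbaa/bbcbb meet in 1. Open state 2: 1b->2.
cc: 1c undefined. 1c->0: no, abcc/ccaccab meet in 0. 1c->1: ok.
cba: 2a undefined. 2a->0: no, cabacba/b meet in 0. 2a->1: no, cabacba/aacbac meet in 1. 2a->2: no, cbaa/ccaccab meet in 2. Open state 3: 2a->3.
cbc: 2c undefined. 2c->0: ok.
cbaa: 3a undefined. 3a->0: no, cbaa/b meet in 0. 3a->1: ok.
cbab: 3b undefined. 3b->0: no, cbab/b meet in 0. 3b->1: ok.
ccbb: 2b undefined. 2b->0: no, ccbbbba/bbcbb meet in 0. 2b->1: no, cbaa/bbcbb meet in 1. 2b->2: ok.
cabac: 3c undefined. 3c->0: no, cabacba/b meet in 0. 3c->1: no, cbaa/aacbac meet in 1. 3c->2: ok.
All examples now run through 4 states with every (state, symbol) defined. Accept strings end in {1,3}, Reject strings end in {0,2}; accept={1,3}.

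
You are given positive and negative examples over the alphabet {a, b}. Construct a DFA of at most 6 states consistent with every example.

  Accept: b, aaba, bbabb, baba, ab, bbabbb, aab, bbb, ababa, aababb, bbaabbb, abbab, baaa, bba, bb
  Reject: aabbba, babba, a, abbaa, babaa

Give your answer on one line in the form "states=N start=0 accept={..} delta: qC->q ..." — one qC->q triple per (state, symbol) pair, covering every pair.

Grow the machine one transition at a time. Run the examples from 0; the earliest place one falls off (shortest prefix, ties alphabetical) gets sent to the lowest-numbered state that keeps every Accept/Reject pair distinguishable — a pair clashes when both reach the same state with identical unread suffix — and to a fresh state only if none does.
a: 0a undefined. 0a->0: ok.
b: 0b undefined. 0b->0: no, b/aabbba meet in 0. Open state 1: 0b->1.
ba: 1a undefined. 1a->0: no, aaba/a meet in 0. 1a->1: ok.
bb: 1b undefined. 1b->0: no, b/aabbba meet in 1. 1b->1: no, b/aabbba meet in 1. Open state 2: 1b->2.
bba: 2a undefined. 2a->0: no, baba/a meet in 0. 2a->1: no, b/abbaa meet in 1. 2a->2: no, baba/abbaa meet in 2. Open state 3: 2a->3.
bbb: 2b undefined. 2b->0: no, bbb/aabbba meet in 0. 2b->1: no, b/aabbba meet in 1. 2b->2: no, baba/aabbba meet in 3. 2b->3: ok.
bbaa: 3a undefined. 3a->0: ok.
bbab: 3b undefined. 3b->0: no, abbab/aabbba meet in 0. 3b->1: ok.
All examples now run through 4 states with every (state, symbol) defined. Accept strings end in {1,2,3}, Reject strings end in {0}; accept={1,2,3}.

states=4 start=0 accept={1,2,3} delta: 0a->0 0b->1 1a->1 1b->2 2a->3 2b->3 3a->0 3b->1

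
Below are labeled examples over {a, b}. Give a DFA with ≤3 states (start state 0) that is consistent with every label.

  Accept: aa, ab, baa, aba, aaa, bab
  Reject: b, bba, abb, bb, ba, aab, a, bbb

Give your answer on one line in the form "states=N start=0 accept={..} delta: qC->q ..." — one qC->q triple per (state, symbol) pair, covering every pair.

Grow the machine one transition at a time. Run the examples from 0; the earliest place one falls off (shortest prefix, ties alphabetical) gets sent to the lowest-numbered state that keeps every Accept/Reject pair distinguishable — a pair clashes when both reach the same state with identical unread suffix — and to a fresh state only if none does.
a: 0a undefined. 0a->0: no, aa/a meet in 0. Open state 1: 0a->1.
b: 0b undefined. 0b->0: ok.
aa: 1a undefined. 1a->0: no, aa/b meet in 0. 1a->1: no, aa/bba meet in 1. Open state 2: 1a->2.
ab: 1b undefined. 1b->0: no, ab/b meet in 0. 1b->1: no, ab/bba meet in 1. 1b->2: ok.
aaa: 2a undefined. 2a->0: no, aba/b meet in 0. 2a->1: no, aba/bba meet in 1. 2a->2: ok.
aab: 2b undefined. 2b->0: ok.
All examples now run through 3 states with every (state, symbol) defined. Accept strings end in {2}, Reject strings end in {0,1}; accept={2}.

states=3 start=0 accept={2} delta: 0a->1 0b->0 1a->2 1b->2 2a->2 2b->0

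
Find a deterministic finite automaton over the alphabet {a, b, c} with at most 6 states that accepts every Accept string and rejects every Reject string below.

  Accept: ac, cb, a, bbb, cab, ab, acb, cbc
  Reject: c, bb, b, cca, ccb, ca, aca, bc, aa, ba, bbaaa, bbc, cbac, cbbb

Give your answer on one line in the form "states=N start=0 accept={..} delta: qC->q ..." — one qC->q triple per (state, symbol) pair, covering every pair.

Grow the machine one transition at a time. Run the examples from 0; the earliest place one falls off (shortest prefix, ties alphabetical) gets sent to the lowest-numbered state that keeps every Accept/Reject pair distinguishable — a pair clashes when both reach the same state with identical unread suffix — and to a fresh state only if none does.
a: 0a undefined. 0a->0: no, ac/c meet in 0 with "c" left. Open state 1: 0a->1.
b: 0b undefined. 0b->0: no, a/ba meet in 1. 0b->1: no, ac/bc meet in 1 with "c" left. Open state 2: 0b->2.
c: 0c undefined. 0c->0: no, cb/b meet in 2. 0c->1: no, a/c meet in 1. 0c->2: no, cb/bb meet in 2 with "b" left. Open state 3: 0c->3.
aa: 1a undefined. 1a->0: ok.
ab: 1b undefined. 1b->0: no, ab/aa meet in 0. 1b->1: ok.
ac: 1c undefined. 1c->0: no, ac/aa meet in 0. 1c->1: ok.
ba: 2a undefined. 2a->0: ok.
bb: 2b undefined. 2b->0: no, ac/bbaaa meet in 1. 2b->1: no, ac/bb meet in 1. 2b->2: no, bbb/bb meet in 2. 2b->3: ok.
bc: 2c undefined. 2c->0: ok.
ca: 3a undefined. 3a->0: no, cab/b meet in 2. 3a->1: no, ac/ca meet in 1. 3a->2: no, ac/bbaaa meet in 1. 3a->3: ok.
cb: 3b undefined. 3b->0: no, ac/cbac meet in 1. 3b->1: no, ac/cbbb meet in 1. 3b->2: no, cb/b meet in 2. 3b->3: no, cb/c meet in 3. Open state 4: 3b->4.
cc: 3c undefined. 3c->0: no, ac/cca meet in 1. 3c->1: no, ac/ccb meet in 1. 3c->2: ok.
cba: 4a undefined. 4a->0: ok.
cbb: 4b undefined. 4b->0: ok.
cbc: 4c undefined. 4c->0: no, cbc/cca meet in 0. 4c->1: ok.
All examples now run through 5 states with every (state, symbol) defined. Accept strings end in {1,4}, Reject strings end in {0,2,3}; accept={1,4}.

states=5 start=0 accept={1,4} delta: 0a->1 0b->2 0c->3 1a->0 1b->1 1c->1 2a->0 2b->3 2c->0 3a->3 3b->4 3c->2 4a->0 4b->0 4c->1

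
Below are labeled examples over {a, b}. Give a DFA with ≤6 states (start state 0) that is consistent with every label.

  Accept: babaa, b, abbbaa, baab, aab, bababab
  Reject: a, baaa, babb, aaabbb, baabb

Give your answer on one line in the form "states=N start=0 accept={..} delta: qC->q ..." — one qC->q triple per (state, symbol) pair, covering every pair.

states=5 start=0 accept={1} delta: 0a->0 0b->1 1a->2 1b->2 2a->0 2b->3 3a->4 3b->0 4a->1 4b->0

State merging on the prefix tree: take the shortest (then alphabetical) example prefix whose next move is undefined and point that move at state 0, else 1, else 2, ...; a target is out if some Accept/Reject pair would then sit in one state with the same input left (inseparable). If every existing state is out, open a new one.
a: 0a undefined. 0a->0: ok.
b: 0b undefined. 0b->0: no, babaa/a meet in 0. Open state 1: 0b->1.
ba: 1a undefined. 1a->0: no, babaa/a meet in 0. 1a->1: no, b/baaa meet in 1. Open state 2: 1a->2.
abb: 1b undefined. 1b->0: no, b/aaabbb meet in 1. 1b->1: no, b/aaabbb meet in 1. 1b->2: ok.
baa: 2a undefined. 2a->0: ok.
bab: 2b undefined. 2b->0: no, babaa/a meet in 0. 2b->1: no, babaa/a meet in 0. 2b->2: no, babaa/a meet in 0. Open state 3: 2b->3.
baba: 3a undefined. 3a->0: no, babaa/a meet in 0. 3a->1: no, babaa/baabb meet in 2. 3a->2: no, babaa/a meet in 0. 3a->3: no, babaa/aaabbb meet in 3. Open state 4: 3a->4.
babb: 3b undefined. 3b->0: ok.
babaa: 4a undefined. 4a->0: no, babaa/a meet in 0. 4a->1: ok.
babab: 4b undefined. 4b->0: ok.
All examples now run through 5 states with every (state, symbol) defined. Accept strings end in {1}, Reject strings end in {0,2,3}; accept={1}.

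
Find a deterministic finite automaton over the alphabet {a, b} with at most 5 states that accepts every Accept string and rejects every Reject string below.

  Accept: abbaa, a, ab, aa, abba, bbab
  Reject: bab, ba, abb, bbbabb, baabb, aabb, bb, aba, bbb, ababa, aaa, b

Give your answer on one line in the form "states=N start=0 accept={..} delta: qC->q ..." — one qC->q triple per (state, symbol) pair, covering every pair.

states=4 start=0 accept={1,3} delta: 0a->1 0b->2 1a->3 1b->3 2a->0 2b->0 3a->0 3b->0

Fold the examples into a partial DFA from state 0: repeatedly fix the first undefined (state, symbol) met by the shortest-then-alphabetical prefix, trying targets in increasing order and rejecting any under which an Accept and a Reject string meet in one state with the same remainder; add a state when all current targets are rejected. Accepting states are where Accept strings end.
a: 0a undefined. 0a->0: no, a/aaa meet in 0. Open state 1: 0a->1.
b: 0b undefined. 0b->0: no, a/ba meet in 1. 0b->1: no, a/b meet in 1. Open state 2: 0b->2.
aa: 1a undefined. 1a->0: no, a/aaa meet in 1. 1a->1: no, a/aaa meet in 1. 1a->2: no, aa/b meet in 2. Open state 3: 1a->3.
ab: 1b undefined. 1b->0: no, a/aba meet in 1. 1b->1: no, abbaa/aaa meet in 3 with "a" left. 1b->2: no, ab/b meet in 2. 1b->3: ok.
ba: 2a undefined. 2a->0: ok.
bb: 2b undefined. 2b->0: ok.
aaa: 3a undefined. 3a->0: ok.
aab: 3b undefined. 3b->0: ok.
All examples now run through 4 states with every (state, symbol) defined. Accept strings end in {1,3}, Reject strings end in {0,2}; accept={1,3}.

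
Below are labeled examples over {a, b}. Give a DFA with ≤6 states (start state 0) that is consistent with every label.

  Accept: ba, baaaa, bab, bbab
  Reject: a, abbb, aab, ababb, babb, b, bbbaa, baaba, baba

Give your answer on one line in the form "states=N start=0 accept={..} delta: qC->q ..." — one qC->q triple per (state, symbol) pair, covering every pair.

Grow the machine one transition at a time. Run the examples from 0; the earliest place one falls off (shortest prefix, ties alphabetical) gets sent to the lowest-numbered state that keeps every Accept/Reject pair distinguishable — a pair clashes when both reach the same state with identical unread suffix — and to a fresh state only if none does.
a: 0a undefined. 0a->0: ok.
b: 0b undefined. 0b->0: no, ba/a meet in 0. Open state 1: 0b->1.
ba: 1a undefined. 1a->0: no, ba/a meet in 0. 1a->1: no, ba/aab meet in 1. Open state 2: 1a->2.
bb: 1b undefined. 1b->0: no, bbab/abbb meet in 1. 1b->1: ok.
baa: 2a undefined. 2a->0: no, ba/baaba meet in 2. 2a->1: no, ba/baaba meet in 2. 2a->2: no, ba/bbbaa meet in 2. Open state 3: 2a->3.
bab: 2b undefined. 2b->0: no, bab/a meet in 0. 2b->1: no, ba/baba meet in 2. 2b->2: no, ba/ababb meet in 2. 2b->3: no, bab/bbbaa meet in 3. Open state 4: 2b->4.
baaa: 3a undefined. 3a->0: no, baaaa/a meet in 0. 3a->1: ok.
baab: 3b undefined. 3b->0: ok.
baba: 4a undefined. 4a->0: ok.
babb: 4b undefined. 4b->0: ok.
All examples now run through 5 states with every (state, symbol) defined. Accept strings end in {2,4}, Reject strings end in {0,1,3}; accept={2,4}.

states=5 start=0 accept={2,4} delta: 0a->0 0b->1 1a->2 1b->1 2a->3 2b->4 3a->1 3b->0 4a->0 4b->0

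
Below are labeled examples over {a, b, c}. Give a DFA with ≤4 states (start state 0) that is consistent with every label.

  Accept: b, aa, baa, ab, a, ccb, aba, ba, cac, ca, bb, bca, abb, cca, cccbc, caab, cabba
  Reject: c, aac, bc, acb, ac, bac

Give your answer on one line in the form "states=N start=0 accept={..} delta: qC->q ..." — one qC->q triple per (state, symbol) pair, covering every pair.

states=3 start=0 accept={0,2} delta: 0a->0 0b->0 0c->1 1a->2 1b->1 1c->0 2a->0 2b->0 2c->0

Grow the machine one transition at a time. Run the examples from 0; the earliest place one falls off (shortest prefix, ties alphabetical) gets sent to the lowest-numbered state that keeps every Accept/Reject pair distinguishable — a pair clashes when both reach the same state with identical unread suffix — and to a fresh state only if none does.
a: 0a undefined. 0a->0: ok.
b: 0b undefined. 0b->0: ok.
c: 0c undefined. 0c->0: no, b/c meet in 0. Open state 1: 0c->1.
ca: 1a undefined. 1a->0: no, cac/c meet in 1. 1a->1: no, ca/c meet in 1. Open state 2: 1a->2.
cc: 1c undefined. 1c->0: ok.
acb: 1b undefined. 1b->0: no, b/acb meet in 0. 1b->1: ok.
caa: 2a undefined. 2a->0: ok.
cab: 2b undefined. 2b->0: ok.
cac: 2c undefined. 2c->0: ok.
All examples now run through 3 states with every (state, symbol) defined. Accept strings end in {0,2}, Reject strings end in {1}; accept={0,2}.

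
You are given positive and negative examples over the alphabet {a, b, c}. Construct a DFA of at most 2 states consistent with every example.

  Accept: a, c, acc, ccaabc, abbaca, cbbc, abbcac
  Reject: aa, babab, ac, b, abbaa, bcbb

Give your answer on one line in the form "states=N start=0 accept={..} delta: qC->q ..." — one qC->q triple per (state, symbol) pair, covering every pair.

states=2 start=0 accept={1} delta: 0a->1 0b->0 0c->1 1a->0 1b->0 1c->0

Fold the examples into a partial DFA from state 0: repeatedly fix the first undefined (state, symbol) met by the shortest-then-alphabetical prefix, trying targets in increasing order and rejecting any under which an Accept and a Reject string meet in one state with the same remainder; add a state when all current targets are rejected. Accepting states are where Accept strings end.
a: 0a undefined. 0a->0: no, a/aa meet in 0. Open state 1: 0a->1.
b: 0b undefined. 0b->0: ok.
c: 0c undefined. 0c->0: no, c/b meet in 0. 0c->1: ok.
aa: 1a undefined. 1a->0: ok.
ab: 1b undefined. 1b->0: ok.
ac: 1c undefined. 1c->0: ok.
All examples now run through 2 states with every (state, symbol) defined. Accept strings end in {1}, Reject strings end in {0}; accept={1}.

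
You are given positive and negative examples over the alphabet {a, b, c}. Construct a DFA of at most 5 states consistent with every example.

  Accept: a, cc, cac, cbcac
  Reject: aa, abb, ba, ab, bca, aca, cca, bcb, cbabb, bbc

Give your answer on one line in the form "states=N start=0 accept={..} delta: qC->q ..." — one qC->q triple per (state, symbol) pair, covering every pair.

states=3 start=0 accept={1} delta: 0a->1 0b->1 0c->1 1a->0 1b->2 1c->1 2a->0 2b->0 2c->0

Fold the examples into a partial DFA from state 0: repeatedly fix the first undefined (state, symbol) met by the shortest-then-alphabetical prefix, trying targets in increasing order and rejecting any under which an Accept and a Reject string meet in one state with the same remainder; add a state when all current targets are rejected. Accepting states are where Accept strings end.
a: 0a undefined. 0a->0: no, a/aa meet in 0. Open state 1: 0a->1.
b: 0b undefined. 0b->0: no, a/ba meet in 1. 0b->1: ok.
c: 0c undefined. 0c->0: no, a/cca meet in 1. 0c->1: ok.
aa: 1a undefined. 1a->0: ok.
ab: 1b undefined. 1b->0: no, a/abb meet in 1. 1b->1: no, a/abb meet in 1. Open state 2: 1b->2.
ac: 1c undefined. 1c->0: no, a/bca meet in 1. 1c->1: ok.
abb: 2b undefined. 2b->0: ok.
bbc: 2c undefined. 2c->0: ok.
cba: 2a undefined. 2a->0: ok.
All examples now run through 3 states with every (state, symbol) defined. Accept strings end in {1}, Reject strings end in {0,2}; accept={1}.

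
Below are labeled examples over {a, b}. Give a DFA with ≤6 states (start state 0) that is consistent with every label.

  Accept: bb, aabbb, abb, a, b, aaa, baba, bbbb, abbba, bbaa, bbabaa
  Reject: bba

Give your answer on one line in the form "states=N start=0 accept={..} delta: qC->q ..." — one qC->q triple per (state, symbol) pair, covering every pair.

State merging on the prefix tree: take the shortest (then alphabetical) example prefix whose next move is undefined and point that move at state 0, else 1, else 2, ...; a target is out if some Accept/Reject pair would then sit in one state with the same input left (inseparable). If every existing state is out, open a new one.
a: 0a undefined. 0a->0: ok.
b: 0b undefined. 0b->0: no, bb/bba meet in 0. Open state 1: 0b->1.
ba: 1a undefined. 1a->0: ok.
bb: 1b undefined. 1b->0: no, bb/bba meet in 0. 1b->1: no, a/bba meet in 0. Open state 2: 1b->2.
bba: 2a undefined. 2a->0: no, a/bba meet in 0. 2a->1: no, b/bba meet in 1. 2a->2: no, bb/bba meet in 2. Open state 3: 2a->3.
bbb: 2b undefined. 2b->0: ok.
bbaa: 3a undefined. 3a->0: ok.
bbab: 3b undefined. 3b->0: ok.
All examples now run through 4 states with every (state, symbol) defined. Accept strings end in {0,1,2}, Reject strings end in {3}; accept={0,1,2}.

states=4 start=0 accept={0,1,2} delta: 0a->0 0b->1 1a->0 1b->2 2a->3 2b->0 3a->0 3b->0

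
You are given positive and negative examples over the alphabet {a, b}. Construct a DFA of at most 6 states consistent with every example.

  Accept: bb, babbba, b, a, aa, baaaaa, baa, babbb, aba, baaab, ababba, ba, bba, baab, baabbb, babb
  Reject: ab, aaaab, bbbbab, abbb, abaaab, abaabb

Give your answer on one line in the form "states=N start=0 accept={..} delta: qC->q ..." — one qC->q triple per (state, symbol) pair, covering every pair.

states=4 start=0 accept={0,1,2} delta: 0a->1 0b->2 1a->1 1b->3 2a->2 2b->0 3a->0 3b->3

State merging on the prefix tree: take the shortest (then alphabetical) example prefix whose next move is undefined and point that move at state 0, else 1, else 2, ...; a target is out if some Accept/Reject pair would then sit in one state with the same input left (inseparable). If every existing state is out, open a new one.
a: 0a undefined. 0a->0: no, b/ab meet in 0 with "b" left. Open state 1: 0a->1.
b: 0b undefined. 0b->0: no, babbb/abbb meet in 1 with "bbb" left. 0b->1: no, bb/ab meet in 1 with "b" left. Open state 2: 0b->2.
aa: 1a undefined. 1a->0: no, b/aaaab meet in 2. 1a->1: ok.
ab: 1b undefined. 1b->0: no, bb/abbb meet in 2 with "b" left. 1b->1: no, a/ab meet in 1. 1b->2: no, b/ab meet in 2. Open state 3: 1b->3.
ba: 2a undefined. 2a->0: no, baaab/ab meet in 3. 2a->1: no, babbb/abbb meet in 3 with "bb" left. 2a->2: ok.
bb: 2b undefined. 2b->0: ok.
aba: 3a undefined. 3a->0: ok.
abb: 3b undefined. 3b->0: no, bb/abaabb meet in 0. 3b->1: no, babbba/abaabb meet in 1. 3b->2: no, bb/abbb meet in 0. 3b->3: ok.
All examples now run through 4 states with every (state, symbol) defined. Accept strings end in {0,1,2}, Reject strings end in {3}; accept={0,1,2}.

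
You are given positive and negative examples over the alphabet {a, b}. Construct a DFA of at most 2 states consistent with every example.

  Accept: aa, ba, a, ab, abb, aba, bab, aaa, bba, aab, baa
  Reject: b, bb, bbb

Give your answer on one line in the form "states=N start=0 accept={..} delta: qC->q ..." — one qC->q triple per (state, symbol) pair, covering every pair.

Fold the examples into a partial DFA from state 0: repeatedly fix the first undefined (state, symbol) met by the shortest-then-alphabetical prefix, trying targets in increasing order and rejecting any under which an Accept and a Reject string meet in one state with the same remainder; add a state when all current targets are rejected. Accepting states are where Accept strings end.
a: 0a undefined. 0a->0: no, ab/b meet in 0 with "b" left. Open state 1: 0a->1.
b: 0b undefined. 0b->0: ok.
aa: 1a undefined. 1a->0: no, aa/b meet in 0. 1a->1: ok.
ab: 1b undefined. 1b->0: no, ab/b meet in 0. 1b->1: ok.
All examples now run through 2 states with every (state, symbol) defined. Accept strings end in {1}, Reject strings end in {0}; accept={1}.

states=2 start=0 accept={1} delta: 0a->1 0b->0 1a->1 1b->1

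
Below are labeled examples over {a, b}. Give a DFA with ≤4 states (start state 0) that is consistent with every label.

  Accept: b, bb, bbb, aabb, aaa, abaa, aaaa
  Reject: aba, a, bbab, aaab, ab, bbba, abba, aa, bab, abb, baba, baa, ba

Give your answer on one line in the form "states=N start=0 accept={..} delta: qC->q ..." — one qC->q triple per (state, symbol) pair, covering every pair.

states=4 start=0 accept={0,3} delta: 0a->1 0b->0 1a->2 1b->1 2a->3 2b->0 3a->0 3b->1

State merging on the prefix tree: take the shortest (then alphabetical) example prefix whose next move is undefined and point that move at state 0, else 1, else 2, ...; a target is out if some Accept/Reject pair would then sit in one state with the same input left (inseparable). If every existing state is out, open a new one.
a: 0a undefined. 0a->0: no, b/aaab meet in 0 with "b" left. Open state 1: 0a->1.
b: 0b undefined. 0b->0: ok.
aa: 1a undefined. 1a->0: no, b/aa meet in 0. 1a->1: no, aabb/abb meet in 1 with "bb" left. Open state 2: 1a->2.
ab: 1b undefined. 1b->0: no, b/bbab meet in 0. 1b->1: ok.
aaa: 2a undefined. 2a->0: no, b/aaab meet in 0. 2a->1: no, aaa/a meet in 1. 2a->2: no, aaa/aba meet in 2. Open state 3: 2a->3.
aab: 2b undefined. 2b->0: ok.
aaaa: 3a undefined. 3a->0: ok.
aaab: 3b undefined. 3b->0: no, b/aaab meet in 0. 3b->1: ok.
All examples now run through 4 states with every (state, symbol) defined. Accept strings end in {0,3}, Reject strings end in {1,2}; accept={0,3}.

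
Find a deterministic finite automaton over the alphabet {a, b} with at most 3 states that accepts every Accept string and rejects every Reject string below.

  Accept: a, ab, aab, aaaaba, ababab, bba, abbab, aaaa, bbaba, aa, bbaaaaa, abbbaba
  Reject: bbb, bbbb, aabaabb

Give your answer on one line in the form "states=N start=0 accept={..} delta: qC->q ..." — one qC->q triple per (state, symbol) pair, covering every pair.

states=3 start=0 accept={0,1} delta: 0a->0 0b->1 1a->0 1b->2 2a->0 2b->2

State merging on the prefix tree: take the shortest (then alphabetical) example prefix whose next move is undefined and point that move at state 0, else 1, else 2, ...; a target is out if some Accept/Reject pair would then sit in one state with the same input left (inseparable). If every existing state is out, open a new one.
a: 0a undefined. 0a->0: ok.
b: 0b undefined. 0b->0: no, a/bbb meet in 0. Open state 1: 0b->1.
bb: 1b undefined. 1b->0: no, a/bbbb meet in 0. 1b->1: no, ab/bbb meet in 1. Open state 2: 1b->2.
aba: 1a undefined. 1a->0: ok.
bba: 2a undefined. 2a->0: ok.
bbb: 2b undefined. 2b->0: no, a/bbb meet in 0. 2b->1: no, ab/bbb meet in 1. 2b->2: ok.
All examples now run through 3 states with every (state, symbol) defined. Accept strings end in {0,1}, Reject strings end in {2}; accept={0,1}.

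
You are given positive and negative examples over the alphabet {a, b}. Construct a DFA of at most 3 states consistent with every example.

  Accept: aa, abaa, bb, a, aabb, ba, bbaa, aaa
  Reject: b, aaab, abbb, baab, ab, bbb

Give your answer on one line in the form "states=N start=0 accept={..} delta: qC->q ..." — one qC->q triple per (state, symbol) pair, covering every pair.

states=2 start=0 accept={0} delta: 0a->0 0b->1 1a->0 1b->0

Fold the examples into a partial DFA from state 0: repeatedly fix the first undefined (state, symbol) met by the shortest-then-alphabetical prefix, trying targets in increasing order and rejecting any under which an Accept and a Reject string meet in one state with the same remainder; add a state when all current targets are rejected. Accepting states are where Accept strings end.
a: 0a undefined. 0a->0: ok.
b: 0b undefined. 0b->0: no, aa/b meet in 0. Open state 1: 0b->1.
ba: 1a undefined. 1a->0: ok.
bb: 1b undefined. 1b->0: ok.
All examples now run through 2 states with every (state, symbol) defined. Accept strings end in {0}, Reject strings end in {1}; accept={0}.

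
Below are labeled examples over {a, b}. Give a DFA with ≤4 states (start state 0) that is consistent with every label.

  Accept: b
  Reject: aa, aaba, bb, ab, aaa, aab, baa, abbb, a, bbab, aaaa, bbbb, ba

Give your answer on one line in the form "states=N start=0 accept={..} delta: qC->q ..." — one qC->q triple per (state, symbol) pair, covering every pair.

states=3 start=0 accept={2} delta: 0a->1 0b->2 1a->1 1b->0 2a->0 2b->0

Grow the machine one transition at a time. Run the examples from 0; the earliest place one falls off (shortest prefix, ties alphabetical) gets sent to the lowest-numbered state that keeps every Accept/Reject pair distinguishable — a pair clashes when both reach the same state with identical unread suffix — and to a fresh state only if none does.
a: 0a undefined. 0a->0: no, b/ab meet in 0 with "b" left. Open state 1: 0a->1.
b: 0b undefined. 0b->0: no, b/bb meet in 0. 0b->1: no, b/a meet in 1. Open state 2: 0b->2.
aa: 1a undefined. 1a->0: no, b/aab meet in 2. 1a->1: ok.
ab: 1b undefined. 1b->0: ok.
ba: 2a undefined. 2a->0: ok.
bb: 2b undefined. 2b->0: ok.
All examples now run through 3 states with every (state, symbol) defined. Accept strings end in {2}, Reject strings end in {0,1}; accept={2}.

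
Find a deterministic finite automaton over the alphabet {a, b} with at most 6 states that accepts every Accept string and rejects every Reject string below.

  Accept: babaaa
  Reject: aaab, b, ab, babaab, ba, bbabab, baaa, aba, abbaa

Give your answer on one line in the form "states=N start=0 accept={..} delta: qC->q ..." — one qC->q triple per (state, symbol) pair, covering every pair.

states=4 start=0 accept={3} delta: 0a->0 0b->1 1a->1 1b->2 2a->3 2b->0 3a->2 3b->0

Fold the examples into a partial DFA from state 0: repeatedly fix the first undefined (state, symbol) met by the shortest-then-alphabetical prefix, trying targets in increasing order and rejecting any under which an Accept and a Reject string meet in one state with the same remainder; add a state when all current targets are rejected. Accepting states are where Accept strings end.
a: 0a undefined. 0a->0: ok.
b: 0b undefined. 0b->0: no, babaaa/aaab meet in 0. Open state 1: 0b->1.
ba: 1a undefined. 1a->0: no, babaaa/ba meet in 0. 1a->1: ok.
bb: 1b undefined. 1b->0: no, babaaa/bbabab meet in 0. 1b->1: no, babaaa/aaab meet in 1. Open state 2: 1b->2.
bba: 2a undefined. 2a->0: no, babaaa/abbaa meet in 0. 2a->1: no, babaaa/aaab meet in 1. 2a->2: no, babaaa/abbaa meet in 2. Open state 3: 2a->3.
bbab: 3b undefined. 3b->0: ok.
abbaa: 3a undefined. 3a->0: no, babaaa/abbaa meet in 0. 3a->1: no, babaaa/aaab meet in 1. 3a->2: ok.
babaab: 2b undefined. 2b->0: ok.
All examples now run through 4 states with every (state, symbol) defined. Accept strings end in {3}, Reject strings end in {0,1,2}; accept={3}.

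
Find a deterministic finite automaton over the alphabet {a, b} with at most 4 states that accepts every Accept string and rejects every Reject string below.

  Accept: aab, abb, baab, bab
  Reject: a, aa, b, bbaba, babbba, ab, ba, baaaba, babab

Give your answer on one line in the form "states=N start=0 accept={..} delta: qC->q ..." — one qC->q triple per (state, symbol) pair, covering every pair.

states=3 start=0 accept={0} delta: 0a->1 0b->1 1a->2 1b->2 2a->2 2b->0

State merging on the prefix tree: take the shortest (then alphabetical) example prefix whose next move is undefined and point that move at state 0, else 1, else 2, ...; a target is out if some Accept/Reject pair would then sit in one state with the same input left (inseparable). If every existing state is out, open a new one.
a: 0a undefined. 0a->0: no, aab/b meet in 0 with "b" left. Open state 1: 0a->1.
b: 0b undefined. 0b->0: no, bab/ab meet in 1 with "b" left. 0b->1: ok.
aa: 1a undefined. 1a->0: no, aab/a meet in 1. 1a->1: no, aab/ab meet in 1 with "b" left. Open state 2: 1a->2.
ab: 1b undefined. 1b->0: no, abb/a meet in 1. 1b->1: no, abb/a meet in 1. 1b->2: ok.
aab: 2b undefined. 2b->0: ok.
baa: 2a undefined. 2a->0: no, aab/babbba meet in 0. 2a->1: no, baab/aa meet in 2. 2a->2: ok.
All examples now run through 3 states with every (state, symbol) defined. Accept strings end in {0}, Reject strings end in {1,2}; accept={0}.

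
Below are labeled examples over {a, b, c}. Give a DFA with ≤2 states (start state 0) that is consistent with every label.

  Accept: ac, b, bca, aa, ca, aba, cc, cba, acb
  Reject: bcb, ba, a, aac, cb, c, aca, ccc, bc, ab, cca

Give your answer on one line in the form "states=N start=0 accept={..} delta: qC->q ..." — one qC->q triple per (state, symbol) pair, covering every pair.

states=2 start=0 accept={0} delta: 0a->1 0b->0 0c->1 1a->0 1b->1 1c->0

Grow the machine one transition at a time. Run the examples from 0; the earliest place one falls off (shortest prefix, ties alphabetical) gets sent to the lowest-numbered state that keeps every Accept/Reject pair distinguishable — a pair clashes when both reach the same state with identical unread suffix — and to a fresh state only if none does.
a: 0a undefined. 0a->0: no, ac/aac meet in 0 with "c" left. Open state 1: 0a->1.
b: 0b undefined. 0b->0: ok.
c: 0c undefined. 0c->0: no, b/bcb meet in 0. 0c->1: ok.
aa: 1a undefined. 1a->0: ok.
ab: 1b undefined. 1b->0: no, b/bcb meet in 0. 1b->1: ok.
ac: 1c undefined. 1c->0: ok.
All examples now run through 2 states with every (state, symbol) defined. Accept strings end in {0}, Reject strings end in {1}; accept={0}.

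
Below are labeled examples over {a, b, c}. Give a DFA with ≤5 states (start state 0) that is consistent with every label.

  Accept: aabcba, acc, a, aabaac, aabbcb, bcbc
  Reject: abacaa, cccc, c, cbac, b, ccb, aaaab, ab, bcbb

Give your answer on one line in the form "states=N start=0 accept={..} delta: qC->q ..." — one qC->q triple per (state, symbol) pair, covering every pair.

Fold the examples into a partial DFA from state 0: repeatedly fix the first undefined (state, symbol) met by the shortest-then-alphabetical prefix, trying targets in increasing order and rejecting any under which an Accept and a Reject string meet in one state with the same remainder; add a state when all current targets are rejected. Accepting states are where Accept strings end.
a: 0a undefined. 0a->0: ok.
b: 0b undefined. 0b->0: no, a/b meet in 0. Open state 1: 0b->1.
c: 0c undefined. 0c->0: no, acc/cccc meet in 0. 0c->1: ok.
bc: 1c undefined. 1c->0: no, acc/cccc meet in 0. 1c->1: no, acc/cccc meet in 1. Open state 2: 1c->2.
cb: 1b undefined. 1b->0: ok.
aba: 1a undefined. 1a->0: no, a/abacaa meet in 0. 1a->1: ok.
bcb: 2b undefined. 2b->0: no, aabcba/ccb meet in 0. 2b->1: no, aabcba/c meet in 1. 2b->2: no, acc/ccb meet in 2. Open state 3: 2b->3.
ccc: 2c undefined. 2c->0: ok.
bcbb: 3b undefined. 3b->0: no, a/bcbb meet in 0. 3b->1: ok.
bcbc: 3c undefined. 3c->0: ok.
abaca: 2a undefined. 2a->0: no, a/abacaa meet in 0. 2a->1: ok.
aabcba: 3a undefined. 3a->0: ok.
All examples now run through 4 states with every (state, symbol) defined. Accept strings end in {0,2}, Reject strings end in {1,3}; accept={0,2}.

states=4 start=0 accept={0,2} delta: 0a->0 0b->1 0c->1 1a->1 1b->0 1c->2 2a->1 2b->3 2c->0 3a->0 3b->1 3c->0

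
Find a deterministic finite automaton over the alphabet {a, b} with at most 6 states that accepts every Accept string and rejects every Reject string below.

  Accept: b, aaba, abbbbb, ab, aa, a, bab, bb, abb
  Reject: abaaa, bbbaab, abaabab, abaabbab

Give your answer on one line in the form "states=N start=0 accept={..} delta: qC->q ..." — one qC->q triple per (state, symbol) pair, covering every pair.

states=4 start=0 accept={0,1,2} delta: 0a->0 0b->1 1a->2 1b->0 2a->3 2b->0 3a->3 3b->3

Grow the machine one transition at a time. Run the examples from 0; the earliest place one falls off (shortest prefix, ties alphabetical) gets sent to the lowest-numbered state that keeps every Accept/Reject pair distinguishable — a pair clashes when both reach the same state with identical unread suffix — and to a fresh state only if none does.
a: 0a undefined. 0a->0: ok.
b: 0b undefined. 0b->0: no, b/abaaa meet in 0. Open state 1: 0b->1.
ba: 1a undefined. 1a->0: no, b/abaabab meet in 1. 1a->1: no, b/abaaa meet in 1. Open state 2: 1a->2.
bb: 1b undefined. 1b->0: ok.
bab: 2b undefined. 2b->0: ok.
abaa: 2a undefined. 2a->0: no, b/bbbaab meet in 1. 2a->1: no, b/abaabab meet in 1. 2a->2: no, b/abaabab meet in 1. Open state 3: 2a->3.
abaaa: 3a undefined. 3a->0: no, aa/abaaa meet in 0. 3a->1: no, b/abaaa meet in 1. 3a->2: no, aaba/abaaa meet in 2. 3a->3: ok.
abaab: 3b undefined. 3b->0: no, b/abaabab meet in 1. 3b->1: no, b/bbbaab meet in 1. 3b->2: no, b/abaabbab meet in 1. 3b->3: ok.
All examples now run through 4 states with every (state, symbol) defined. Accept strings end in {0,1,2}, Reject strings end in {3}; accept={0,1,2}.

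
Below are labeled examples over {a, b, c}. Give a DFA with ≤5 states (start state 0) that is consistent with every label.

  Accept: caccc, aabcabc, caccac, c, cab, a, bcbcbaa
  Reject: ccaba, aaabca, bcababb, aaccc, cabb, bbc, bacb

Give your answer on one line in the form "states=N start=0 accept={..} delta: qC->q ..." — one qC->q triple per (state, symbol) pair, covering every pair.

states=4 start=0 accept={0,1,2} delta: 0a->0 0b->1 0c->1 1a->1 1b->2 1c->2 2a->3 2b->3 2c->3 3a->3 3b->3 3c->0

Grow the machine one transition at a time. Run the examples from 0; the earliest place one falls off (shortest prefix, ties alphabetical) gets sent to the lowest-numbered state that keeps every Accept/Reject pair distinguishable — a pair clashes when both reach the same state with identical unread suffix — and to a fresh state only if none does.
a: 0a undefined. 0a->0: ok.
b: 0b undefined. 0b->0: no, c/bbc meet in 0 with "c" left. Open state 1: 0b->1.
c: 0c undefined. 0c->0: no, caccc/aaccc meet in 0. 0c->1: ok.
ba: 1a undefined. 1a->0: no, caccc/aaccc meet in 1 with "cc" left. 1a->1: ok.
bb: 1b undefined. 1b->0: no, c/cabb meet in 1. 1b->1: no, c/cabb meet in 1. Open state 2: 1b->2.
bc: 1c undefined. 1c->0: no, caccc/aaabca meet in 0. 1c->1: no, caccc/aaabca meet in 1. 1c->2: ok.
bbc: 2c undefined. 2c->0: no, a/aaccc meet in 0. 2c->1: no, c/aaccc meet in 1. 2c->2: no, caccc/aaccc meet in 2. Open state 3: 2c->3.
bca: 2a undefined. 2a->0: no, c/ccaba meet in 1. 2a->1: no, aabcabc/aaccc meet in 3. 2a->2: no, cab/aaabca meet in 2. 2a->3: ok.
bcb: 2b undefined. 2b->0: no, a/cabb meet in 0. 2b->1: no, c/cabb meet in 1. 2b->2: no, cab/cabb meet in 2. 2b->3: ok.
bcab: 3b undefined. 3b->0: no, cab/bcababb meet in 2. 3b->1: no, c/ccaba meet in 1. 3b->2: no, aabcabc/ccaba meet in 3. 3b->3: ok.
bcbc: 3c undefined. 3c->0: ok.
bcaba: 3a undefined. 3a->0: no, caccc/ccaba meet in 0. 3a->1: no, c/ccaba meet in 1. 3a->2: no, caccac/aaabca meet in 3. 3a->3: ok.
All examples now run through 4 states with every (state, symbol) defined. Accept strings end in {0,1,2}, Reject strings end in {3}; accept={0,1,2}.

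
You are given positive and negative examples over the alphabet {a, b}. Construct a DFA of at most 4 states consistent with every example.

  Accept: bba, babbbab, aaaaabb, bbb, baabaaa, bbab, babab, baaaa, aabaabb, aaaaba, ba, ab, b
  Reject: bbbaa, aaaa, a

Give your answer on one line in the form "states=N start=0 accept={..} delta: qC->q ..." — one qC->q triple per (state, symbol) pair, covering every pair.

states=4 start=0 accept={1,2,3} delta: 0a->0 0b->1 1a->1 1b->2 2a->1 2b->3 3a->0 3b->0

Grow the machine one transition at a time. Run the examples from 0; the earliest place one falls off (shortest prefix, ties alphabetical) gets sent to the lowest-numbered state that keeps every Accept/Reject pair distinguishable — a pair clashes when both reach the same state with identical unread suffix — and to a fresh state only if none does.
a: 0a undefined. 0a->0: ok.
b: 0b undefined. 0b->0: no, bba/bbbaa meet in 0. Open state 1: 0b->1.
ba: 1a undefined. 1a->0: no, baabaaa/aaaa meet in 0. 1a->1: ok.
bb: 1b undefined. 1b->0: no, bba/aaaa meet in 0. 1b->1: no, bba/bbbaa meet in 1. Open state 2: 1b->2.
bba: 2a undefined. 2a->0: no, bba/aaaa meet in 0. 2a->1: ok.
bbb: 2b undefined. 2b->0: no, bbb/bbbaa meet in 0. 2b->1: no, bba/bbbaa meet in 1. 2b->2: no, bba/bbbaa meet in 1. Open state 3: 2b->3.
bbba: 3a undefined. 3a->0: ok.
babbb: 3b undefined. 3b->0: ok.
All examples now run through 4 states with every (state, symbol) defined. Accept strings end in {1,2,3}, Reject strings end in {0}; accept={1,2,3}.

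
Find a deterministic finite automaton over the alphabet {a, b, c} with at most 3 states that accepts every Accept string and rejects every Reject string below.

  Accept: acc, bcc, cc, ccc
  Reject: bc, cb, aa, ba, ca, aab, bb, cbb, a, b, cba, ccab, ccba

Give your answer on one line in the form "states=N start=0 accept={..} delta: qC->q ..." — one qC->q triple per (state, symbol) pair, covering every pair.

states=3 start=0 accept={2} delta: 0a->0 0b->0 0c->1 1a->0 1b->0 1c->2 2a->0 2b->0 2c->2

Fold the examples into a partial DFA from state 0: repeatedly fix the first undefined (state, symbol) met by the shortest-then-alphabetical prefix, trying targets in increasing order and rejecting any under which an Accept and a Reject string meet in one state with the same remainder; add a state when all current targets are rejected. Accepting states are where Accept strings end.
a: 0a undefined. 0a->0: ok.
b: 0b undefined. 0b->0: ok.
c: 0c undefined. 0c->0: no, acc/bc meet in 0. Open state 1: 0c->1.
ca: 1a undefined. 1a->0: ok.
cb: 1b undefined. 1b->0: ok.
cc: 1c undefined. 1c->0: no, acc/cb meet in 0. 1c->1: no, acc/bc meet in 1. Open state 2: 1c->2.
cca: 2a undefined. 2a->0: ok.
ccb: 2b undefined. 2b->0: ok.
ccc: 2c undefined. 2c->0: no, ccc/cb meet in 0. 2c->1: no, ccc/bc meet in 1. 2c->2: ok.
All examples now run through 3 states with every (state, symbol) defined. Accept strings end in {2}, Reject strings end in {0,1}; accept={2}.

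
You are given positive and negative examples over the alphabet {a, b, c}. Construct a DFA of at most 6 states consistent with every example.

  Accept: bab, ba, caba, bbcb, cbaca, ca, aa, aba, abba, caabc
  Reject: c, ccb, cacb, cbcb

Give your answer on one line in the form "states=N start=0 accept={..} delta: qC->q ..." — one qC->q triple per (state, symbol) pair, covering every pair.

Fold the examples into a partial DFA from state 0: repeatedly fix the first undefined (state, symbol) met by the shortest-then-alphabetical prefix, trying targets in increasing order and rejecting any under which an Accept and a Reject string meet in one state with the same remainder; add a state when all current targets are rejected. Accepting states are where Accept strings end.
a: 0a undefined. 0a->0: ok.
b: 0b undefined. 0b->0: ok.
c: 0c undefined. 0c->0: no, bab/c meet in 0. Open state 1: 0c->1.
ca: 1a undefined. 1a->0: no, bbcb/cacb meet in 1 with "b" left. 1a->1: no, ca/c meet in 1. Open state 2: 1a->2.
cb: 1b undefined. 1b->0: no, bab/cbcb meet in 0. 1b->1: no, bbcb/c meet in 1. 1b->2: ok.
cc: 1c undefined. 1c->0: no, bab/ccb meet in 0. 1c->1: no, bbcb/ccb meet in 2. 1c->2: ok.
caa: 2a undefined. 2a->0: no, caabc/c meet in 1. 2a->1: no, cbaca/c meet in 1. 2a->2: ok.
cab: 2b undefined. 2b->0: no, bab/ccb meet in 0. 2b->1: ok.
cac: 2c undefined. 2c->0: no, bab/cacb meet in 0. 2c->1: no, caba/cacb meet in 2. 2c->2: ok.
All examples now run through 3 states with every (state, symbol) defined. Accept strings end in {0,2}, Reject strings end in {1}; accept={0,2}.

states=3 start=0 accept={0,2} delta: 0a->0 0b->0 0c->1 1a->2 1b->2 1c->2 2a->2 2b->1 2c->2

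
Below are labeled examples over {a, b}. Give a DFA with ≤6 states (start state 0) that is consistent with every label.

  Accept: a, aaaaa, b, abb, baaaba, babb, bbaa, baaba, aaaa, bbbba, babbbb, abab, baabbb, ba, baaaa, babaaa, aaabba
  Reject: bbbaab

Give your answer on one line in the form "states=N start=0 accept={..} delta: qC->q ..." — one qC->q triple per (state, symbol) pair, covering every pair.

states=5 start=0 accept={0,1,2,3} delta: 0a->0 0b->1 1a->0 1b->2 2a->0 2b->3 3a->4 3b->0 4a->4 4b->4

Fold the examples into a partial DFA from state 0: repeatedly fix the first undefined (state, symbol) met by the shortest-then-alphabetical prefix, trying targets in increasing order and rejecting any under which an Accept and a Reject string meet in one state with the same remainder; add a state when all current targets are rejected. Accepting states are where Accept strings end.
a: 0a undefined. 0a->0: ok.
b: 0b undefined. 0b->0: no, a/bbbaab meet in 0. Open state 1: 0b->1.
ba: 1a undefined. 1a->0: ok.
bb: 1b undefined. 1b->0: no, b/bbbaab meet in 1. 1b->1: no, b/bbbaab meet in 1. Open state 2: 1b->2.
bba: 2a undefined. 2a->0: ok.
bbb: 2b undefined. 2b->0: no, b/bbbaab meet in 1. 2b->1: no, b/bbbaab meet in 1. 2b->2: no, b/bbbaab meet in 1. Open state 3: 2b->3.
bbba: 3a undefined. 3a->0: no, b/bbbaab meet in 1. 3a->1: no, b/bbbaab meet in 1. 3a->2: no, b/bbbaab meet in 1. 3a->3: no, babbbb/bbbaab meet in 3 with "b" left. Open state 4: 3a->4.
bbbb: 3b undefined. 3b->0: ok.
bbbaa: 4a undefined. 4a->0: no, b/bbbaab meet in 1. 4a->1: no, abb/bbbaab meet in 2. 4a->2: no, baabbb/bbbaab meet in 3. 4a->3: no, a/bbbaab meet in 0. 4a->4: ok.
bbbaab: 4b undefined. 4b->0: no, a/bbbaab meet in 0. 4b->1: no, b/bbbaab meet in 1. 4b->2: no, abb/bbbaab meet in 2. 4b->3: no, baabbb/bbbaab meet in 3. 4b->4: ok.
All examples now run through 5 states with every (state, symbol) defined. Accept strings end in {0,1,2,3}, Reject strings end in {4}; accept={0,1,2,3}.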